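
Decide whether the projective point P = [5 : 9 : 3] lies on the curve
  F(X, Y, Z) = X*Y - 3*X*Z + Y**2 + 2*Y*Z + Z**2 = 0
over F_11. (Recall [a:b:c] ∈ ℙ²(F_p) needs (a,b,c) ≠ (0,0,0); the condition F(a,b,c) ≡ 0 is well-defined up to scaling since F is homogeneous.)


F(5,9,3) ≡ 1 (mod 11); P is NOT on the curve.

Evaluate F(5, 9, 3) term-by-term (mod 11).
  X*Y ↦ 1·5·9·1 = 45
  -3*X*Z ↦ -3·5·1·3 = -45
  Y**2 ↦ 1·1·81·1 = 81
  2*Y*Z ↦ 2·1·9·3 = 54
  Z**2 ↦ 1·1·1·9 = 9
Sum: F(5, 9, 3) = (45) + (-45) + (81) + (54) + (9) = 144.
Reducing mod 11: 144 ≡ 1 (mod 11).
Since F(a, b, c) ≡ 1 ≠ 0 (mod 11), P does NOT lie on the curve.


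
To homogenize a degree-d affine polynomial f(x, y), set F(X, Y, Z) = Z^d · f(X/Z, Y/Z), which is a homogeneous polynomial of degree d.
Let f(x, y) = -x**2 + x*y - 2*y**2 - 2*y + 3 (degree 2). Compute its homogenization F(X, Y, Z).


F(X, Y, Z) = -X**2 + X*Y - 2*Y**2 - 2*Y*Z + 3*Z**2

deg(f) = 2.
Substitute x = X/Z, y = Y/Z into f, then multiply by Z^2.
  monomial -1·x^2·y^0 ↦ -1·X^2·Y^0·Z^0.
  monomial 1·x^1·y^1 ↦ 1·X^1·Y^1·Z^0.
  monomial -2·x^0·y^2 ↦ -2·X^0·Y^2·Z^0.
  monomial -2·x^0·y^1 ↦ -2·X^0·Y^1·Z^1.
  monomial 3·x^0·y^0 ↦ 3·X^0·Y^0·Z^2.
Collecting: F(X, Y, Z) = -X**2 + X*Y - 2*Y**2 - 2*Y*Z + 3*Z**2.


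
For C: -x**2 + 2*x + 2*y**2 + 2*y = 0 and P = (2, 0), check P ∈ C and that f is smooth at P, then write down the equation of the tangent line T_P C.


Tangent line at P: -2*x + 2*y + 4 = 0.

Step 1: f(2, 0) = 0, so P lies on C.
Step 2: partial derivatives
  f_x(x, y) = 2 - 2*x, f_y(x, y) = 4*y + 2.
  f_x(P) = -2, f_y(P) = 2 (gradient nonzero, so P is smooth).
Step 3: tangent line at P: -2·(x − 2) + 2·(y − 0) = 0.
Expanding: -2*x + 2*y + 4 = 0.


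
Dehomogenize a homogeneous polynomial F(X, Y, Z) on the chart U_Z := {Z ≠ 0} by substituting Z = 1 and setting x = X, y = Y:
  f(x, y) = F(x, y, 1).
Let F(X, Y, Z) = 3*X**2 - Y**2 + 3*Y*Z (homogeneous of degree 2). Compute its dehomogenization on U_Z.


f(x, y) = 3*x**2 - y**2 + 3*y

On U_Z we set Z = 1. Each monomial c·X^i·Y^j·Z^k in F becomes c·x^i·y^j·1^k = c·x^i·y^j.
Substituting Z = 1: F(X, Y, 1) = 3*x**2 - y**2 + 3*y.
Note: deg(f) ≤ deg(F) = 2; strict inequality happens when F is divisible by Z (lost terms).


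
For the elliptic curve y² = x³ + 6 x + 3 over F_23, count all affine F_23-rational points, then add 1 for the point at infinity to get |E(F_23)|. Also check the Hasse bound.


Affine points = {(0, 7), (0, 16), (2, 0), (3, 5), (3, 18), (6, 5), (6, 18), (9, 2), (9, 21), (12, 3), (12, 20), (13, 1), (13, 22), (14, 5), (14, 18), (15, 8), (15, 15), (16, 3), (16, 20), (17, 2), (17, 21), (18, 3), (18, 20), (20, 2), (20, 21), (21, 11), (21, 12)}; affine count = 27; |E(F_23)| = 28.

Discriminant check: Δ ∝ 4a³ + 27b² = 4·6³ + 27·3² = 4·216 + 27·9 ≡ 3 (mod 23). Nonzero ⇒ E is nonsingular.
For each x ∈ F_23, compute rhs = x³ + 6·x + 3 mod 23, then count y ∈ F_23 with y² ≡ rhs.
  x = 0: rhs = 3, matching y values: 7, 16 (2 points).
  x = 1: rhs = 10, matching y values: none (0 points).
  x = 2: rhs = 0, matching y values: 0 (1 points).
  x = 3: rhs = 2, matching y values: 5, 18 (2 points).
  x = 4: rhs = 22, matching y values: none (0 points).
  x = 5: rhs = 20, matching y values: none (0 points).
  x = 6: rhs = 2, matching y values: 5, 18 (2 points).
  x = 7: rhs = 20, matching y values: none (0 points).
  x = 8: rhs = 11, matching y values: none (0 points).
  x = 9: rhs = 4, matching y values: 2, 21 (2 points).
  x = 10: rhs = 5, matching y values: none (0 points).
  x = 11: rhs = 20, matching y values: none (0 points).
  x = 12: rhs = 9, matching y values: 3, 20 (2 points).
  x = 13: rhs = 1, matching y values: 1, 22 (2 points).
  x = 14: rhs = 2, matching y values: 5, 18 (2 points).
  x = 15: rhs = 18, matching y values: 8, 15 (2 points).
  x = 16: rhs = 9, matching y values: 3, 20 (2 points).
  x = 17: rhs = 4, matching y values: 2, 21 (2 points).
  x = 18: rhs = 9, matching y values: 3, 20 (2 points).
  x = 19: rhs = 7, matching y values: none (0 points).
  x = 20: rhs = 4, matching y values: 2, 21 (2 points).
  x = 21: rhs = 6, matching y values: 11, 12 (2 points).
  x = 22: rhs = 19, matching y values: none (0 points).
Total affine count: 27.
Full point count |E(F_23)| = 27 + 1 = 28.
Hasse bound: |28 − (23+1)| = |4| = 4 ≤ 2√23 ≈ 9.5917 ✓.


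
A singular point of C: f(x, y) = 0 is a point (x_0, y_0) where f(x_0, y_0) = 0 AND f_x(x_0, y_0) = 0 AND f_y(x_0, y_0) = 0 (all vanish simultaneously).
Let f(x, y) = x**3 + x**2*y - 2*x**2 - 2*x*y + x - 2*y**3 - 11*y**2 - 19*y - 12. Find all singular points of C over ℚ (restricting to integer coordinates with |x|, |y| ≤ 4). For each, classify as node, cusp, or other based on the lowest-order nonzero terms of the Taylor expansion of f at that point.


Singular points: {(1, -2)}; classification: node.

Compute partial derivatives:
  f_x = 3*x**2 + 2*x*y - 4*x - 2*y + 1.
  f_y = x**2 - 2*x - 6*y**2 - 22*y - 19.
Scan x_0 ∈ {−4, ..., 4}. For each x_0, f_y(x_0, y) is a polynomial in y; find its integer roots y ∈ {−4, ..., 4}, then test f_x and f at those candidates.
  x = -4: f_y(-4, y) = -6*y**2 - 22*y + 5; no integer root y with |y| ≤ 4.
  x = -3: f_y(-3, y) = -6*y**2 - 22*y - 4; no integer root y with |y| ≤ 4.
  x = -2: f_y(-2, y) = -6*y**2 - 22*y - 11; no integer root y with |y| ≤ 4.
  x = -1: f_y(-1, y) = -6*y**2 - 22*y - 16; vanishes at y ∈ {-1}. (-1, -1): f_x = 12 ≠ 0.
  x = 0: f_y(0, y) = -6*y**2 - 22*y - 19; no integer root y with |y| ≤ 4.
  x = 1: f_y(1, y) = -6*y**2 - 22*y - 20; vanishes at y ∈ {-2}. (1, -2): f_x = 0, f = 0 — SINGULAR.
  x = 2: f_y(2, y) = -6*y**2 - 22*y - 19; no integer root y with |y| ≤ 4.
  x = 3: f_y(3, y) = -6*y**2 - 22*y - 16; vanishes at y ∈ {-1}. (3, -1): f_x = 12 ≠ 0.
  x = 4: f_y(4, y) = -6*y**2 - 22*y - 11; no integer root y with |y| ≤ 4.
Only singular point on the grid: (1, -2).
Classify: substitute x = 1 + u, y = -2 + v and expand: f = u**3 + u**2*v - u**2 - 2*v**3 + v**2.
No constant or linear terms (consistent with a singular point). Quadratic part: -u**2 + v**2. Cubic part: u**3 + u**2*v - 2*v**3.
The quadratic part v**2 - u**2 = (v − u)(v + u) splits into two distinct linear factors, so there are two distinct tangent lines y − -2 = ±(x − 1) — this is a node (ordinary double point).
Classification: node.


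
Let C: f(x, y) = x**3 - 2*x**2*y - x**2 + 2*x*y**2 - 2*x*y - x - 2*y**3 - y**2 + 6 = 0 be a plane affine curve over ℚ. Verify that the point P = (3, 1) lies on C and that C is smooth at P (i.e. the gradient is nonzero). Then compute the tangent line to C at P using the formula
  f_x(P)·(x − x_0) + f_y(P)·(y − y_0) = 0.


Tangent line at P: 8*x - 20*y - 4 = 0.

Step 1: f(3, 1) = 0, so P lies on C.
Step 2: partial derivatives
  f_x(x, y) = 3*x**2 - 4*x*y - 2*x + 2*y**2 - 2*y - 1, f_y(x, y) = -2*x**2 + 4*x*y - 2*x - 6*y**2 - 2*y.
  f_x(P) = 8, f_y(P) = -20 (gradient nonzero, so P is smooth).
Step 3: tangent line at P: 8·(x − 3) + -20·(y − 1) = 0.
Expanding: 8*x - 20*y - 4 = 0.


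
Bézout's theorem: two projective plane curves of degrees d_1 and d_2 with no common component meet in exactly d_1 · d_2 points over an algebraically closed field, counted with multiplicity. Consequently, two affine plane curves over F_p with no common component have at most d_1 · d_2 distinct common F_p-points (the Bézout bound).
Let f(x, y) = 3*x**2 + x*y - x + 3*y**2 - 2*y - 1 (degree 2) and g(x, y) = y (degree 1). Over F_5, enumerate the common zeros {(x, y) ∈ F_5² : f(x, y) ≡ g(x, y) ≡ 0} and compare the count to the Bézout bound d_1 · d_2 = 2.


Common zeros: ∅; count = 0; Bézout bound = 2.

deg(f) = 2, deg(g) = 1, so Bézout bound = 2.
Scan x ∈ F_5. For each x, list the y ∈ F_5 with f(x, y) ≡ 0 and those with g(x, y) ≡ 0 (mod 5); the common zeros in that column are the intersection.
  x = 0: f ≡ 0 at y ∈ {1, 3}; g ≡ 0 at y ∈ {0}; common: ∅.
  x = 1: f ≡ 0 at y ∈ {3, 4}; g ≡ 0 at y ∈ {0}; common: ∅.
  x = 2: f ≡ 0 at y ∈ ∅; g ≡ 0 at y ∈ {0}; common: ∅.
  x = 3: f ≡ 0 at y ∈ {4}; g ≡ 0 at y ∈ {0}; common: ∅.
  x = 4: f ≡ 0 at y ∈ ∅; g ≡ 0 at y ∈ {0}; common: ∅.
Collecting: common zeros = ∅, so the count is 0.
Comparison with the Bézout bound: 0 ≤ 2 = deg(f)·deg(g), as expected for curves with no common component (the affine F_5-count falls short of the bound because intersections may lie at infinity, over extension fields, or carry multiplicity).


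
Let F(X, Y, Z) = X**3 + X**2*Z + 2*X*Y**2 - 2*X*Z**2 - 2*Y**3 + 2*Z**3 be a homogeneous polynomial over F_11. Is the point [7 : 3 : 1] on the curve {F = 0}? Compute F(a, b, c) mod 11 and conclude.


F(7,3,1) ≡ 1 (mod 11); P is NOT on the curve.

Evaluate F(7, 3, 1) term-by-term (mod 11).
  X**3 ↦ 1·343·1·1 = 343
  X**2*Z ↦ 1·49·1·1 = 49
  2*X*Y**2 ↦ 2·7·9·1 = 126
  -2*X*Z**2 ↦ -2·7·1·1 = -14
  -2*Y**3 ↦ -2·1·27·1 = -54
  2*Z**3 ↦ 2·1·1·1 = 2
Sum: F(7, 3, 1) = (343) + (49) + (126) + (-14) + (-54) + (2) = 452.
Reducing mod 11: 452 ≡ 1 (mod 11).
Since F(a, b, c) ≡ 1 ≠ 0 (mod 11), P does NOT lie on the curve.


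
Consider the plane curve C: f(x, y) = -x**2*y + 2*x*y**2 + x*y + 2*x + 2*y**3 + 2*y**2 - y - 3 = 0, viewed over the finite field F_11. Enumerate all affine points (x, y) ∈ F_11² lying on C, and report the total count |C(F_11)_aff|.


Affine F_11-points: {(0, 1), (0, 3), (0, 6), (1, 4), (3, 4), (3, 5), (3, 9), (4, 3), (4, 5), (4, 9), (5, 1), (6, 6), (7, 0), (10, 7)}; count = 14.

For each of the 121 pairs (x, y) ∈ F_11², evaluate f(x, y) mod 11. Record the zeros.
  x = 0: [0↦8, 1↦0, 2↦8, 3↦0, 4↦10, 5↦6, 6↦0, 7↦4, 8↦8, 9↦2, 10↦9]  zeros at y ∈ {1, 3, 6}
  x = 1: [0↦10, 1↦4, 2↦7, 3↦9, 4↦0, 5↦3, 6↦8, 7↦5, 8↦6, 9↦1, 10↦2]  zeros at y ∈ {4}
  x = 2: [0↦1, 1↦6, 2↦2, 3↦1, 4↦4, 5↦1, 6↦4, 7↦3, 8↦10, 9↦4, 10↦8]  zeros at y ∈ ∅
  x = 3: [0↦3, 1↦6, 2↦4, 3↦9, 4↦0, 5↦0, 6↦10, 7↦9, 8↦9, 9↦0, 10↦5]  zeros at y ∈ {4, 5, 9}
  x = 4: [0↦5, 1↦4, 2↦2, 3↦0, 4↦10, 5↦0, 6↦4, 7↦1, 8↦3, 9↦0, 10↦4]  zeros at y ∈ {3, 5, 9}
  x = 5: [0↦7, 1↦0, 2↦7, 3↦7, 4↦1, 5↦1, 6↦8, 7↦1, 8↦3, 9↦4, 10↦5]  zeros at y ∈ {1}
  x = 6: [0↦9, 1↦5, 2↦8, 3↦8, 4↦6, 5↦3, 6↦0, 7↦9, 8↦9, 9↦1, 10↦8]  zeros at y ∈ {6}
  x = 7: [0↦0, 1↦8, 2↦5, 3↦3, 4↦3, 5↦6, 6↦2, 7↦3, 8↦10, 9↦2, 10↦2]  zeros at y ∈ {0}
  x = 8: [0↦2, 1↦9, 2↦9, 3↦3, 4↦3, 5↦10, 6↦3, 7↦5, 8↦6, 9↦7, 10↦9]  zeros at y ∈ ∅
  x = 9: [0↦4, 1↦8, 2↦9, 3↦8, 4↦6, 5↦4, 6↦3, 7↦4, 8↦8, 9↦5, 10↦7]  zeros at y ∈ ∅
  x = 10: [0↦6, 1↦5, 2↦5, 3↦7, 4↦1, 5↦10, 6↦2, 7↦0, 8↦5, 9↦7, 10↦7]  zeros at y ∈ {7}
Collecting zeros: affine points = {(0, 1), (0, 3), (0, 6), (1, 4), (3, 4), (3, 5), (3, 9), (4, 3), (4, 5), (4, 9), (5, 1), (6, 6), (7, 0), (10, 7)}.
Total count |C(F_11)_aff| = 14.


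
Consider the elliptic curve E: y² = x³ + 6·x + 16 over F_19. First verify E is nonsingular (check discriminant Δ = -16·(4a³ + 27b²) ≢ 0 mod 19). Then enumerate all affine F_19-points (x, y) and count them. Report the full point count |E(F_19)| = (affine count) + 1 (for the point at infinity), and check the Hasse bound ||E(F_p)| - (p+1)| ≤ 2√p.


Affine points = {(0, 4), (0, 15), (1, 2), (1, 17), (2, 6), (2, 13), (3, 2), (3, 17), (4, 3), (4, 16), (5, 0), (8, 5), (8, 14), (9, 1), (9, 18), (11, 8), (11, 11), (12, 7), (12, 12), (13, 7), (13, 12), (15, 2), (15, 17), (16, 3), (16, 16), (18, 3), (18, 16)}; affine count = 27; |E(F_19)| = 28.

Discriminant check: Δ ∝ 4a³ + 27b² = 4·6³ + 27·16² = 4·216 + 27·256 ≡ 5 (mod 19). Nonzero ⇒ E is nonsingular.
For each x ∈ F_19, compute rhs = x³ + 6·x + 16 mod 19, then count y ∈ F_19 with y² ≡ rhs.
  x = 0: rhs = 16, matching y values: 4, 15 (2 points).
  x = 1: rhs = 4, matching y values: 2, 17 (2 points).
  x = 2: rhs = 17, matching y values: 6, 13 (2 points).
  x = 3: rhs = 4, matching y values: 2, 17 (2 points).
  x = 4: rhs = 9, matching y values: 3, 16 (2 points).
  x = 5: rhs = 0, matching y values: 0 (1 points).
  x = 6: rhs = 2, matching y values: none (0 points).
  x = 7: rhs = 2, matching y values: none (0 points).
  x = 8: rhs = 6, matching y values: 5, 14 (2 points).
  x = 9: rhs = 1, matching y values: 1, 18 (2 points).
  x = 10: rhs = 12, matching y values: none (0 points).
  x = 11: rhs = 7, matching y values: 8, 11 (2 points).
  x = 12: rhs = 11, matching y values: 7, 12 (2 points).
  x = 13: rhs = 11, matching y values: 7, 12 (2 points).
  x = 14: rhs = 13, matching y values: none (0 points).
  x = 15: rhs = 4, matching y values: 2, 17 (2 points).
  x = 16: rhs = 9, matching y values: 3, 16 (2 points).
  x = 17: rhs = 15, matching y values: none (0 points).
  x = 18: rhs = 9, matching y values: 3, 16 (2 points).
Total affine count: 27.
Full point count |E(F_19)| = 27 + 1 = 28.
Hasse bound: |28 − (19+1)| = |8| = 8 ≤ 2√19 ≈ 8.7178 ✓.


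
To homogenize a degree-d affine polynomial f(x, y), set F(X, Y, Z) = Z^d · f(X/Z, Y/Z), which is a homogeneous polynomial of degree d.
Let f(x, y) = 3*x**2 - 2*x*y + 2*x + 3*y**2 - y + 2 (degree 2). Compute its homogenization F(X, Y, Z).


F(X, Y, Z) = 3*X**2 - 2*X*Y + 2*X*Z + 3*Y**2 - Y*Z + 2*Z**2

deg(f) = 2.
Substitute x = X/Z, y = Y/Z into f, then multiply by Z^2.
  monomial 3·x^2·y^0 ↦ 3·X^2·Y^0·Z^0.
  monomial -2·x^1·y^1 ↦ -2·X^1·Y^1·Z^0.
  monomial 2·x^1·y^0 ↦ 2·X^1·Y^0·Z^1.
  monomial 3·x^0·y^2 ↦ 3·X^0·Y^2·Z^0.
  monomial -1·x^0·y^1 ↦ -1·X^0·Y^1·Z^1.
  monomial 2·x^0·y^0 ↦ 2·X^0·Y^0·Z^2.
Collecting: F(X, Y, Z) = 3*X**2 - 2*X*Y + 2*X*Z + 3*Y**2 - Y*Z + 2*Z**2.


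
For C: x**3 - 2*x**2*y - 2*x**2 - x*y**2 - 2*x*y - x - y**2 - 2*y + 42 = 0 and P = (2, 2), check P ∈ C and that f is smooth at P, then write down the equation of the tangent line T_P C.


Tangent line at P: -21*x - 26*y + 94 = 0.

Step 1: f(2, 2) = 0, so P lies on C.
Step 2: partial derivatives
  f_x(x, y) = 3*x**2 - 4*x*y - 4*x - y**2 - 2*y - 1, f_y(x, y) = -2*x**2 - 2*x*y - 2*x - 2*y - 2.
  f_x(P) = -21, f_y(P) = -26 (gradient nonzero, so P is smooth).
Step 3: tangent line at P: -21·(x − 2) + -26·(y − 2) = 0.
Expanding: -21*x - 26*y + 94 = 0.


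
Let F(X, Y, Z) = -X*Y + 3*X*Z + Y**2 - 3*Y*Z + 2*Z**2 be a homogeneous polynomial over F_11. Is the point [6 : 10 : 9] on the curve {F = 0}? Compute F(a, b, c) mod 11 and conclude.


F(6,10,9) ≡ 6 (mod 11); P is NOT on the curve.

Evaluate F(6, 10, 9) term-by-term (mod 11).
  -X*Y ↦ -1·6·10·1 = -60
  3*X*Z ↦ 3·6·1·9 = 162
  Y**2 ↦ 1·1·100·1 = 100
  -3*Y*Z ↦ -3·1·10·9 = -270
  2*Z**2 ↦ 2·1·1·81 = 162
Sum: F(6, 10, 9) = (-60) + (162) + (100) + (-270) + (162) = 94.
Reducing mod 11: 94 ≡ 6 (mod 11).
Since F(a, b, c) ≡ 6 ≠ 0 (mod 11), P does NOT lie on the curve.


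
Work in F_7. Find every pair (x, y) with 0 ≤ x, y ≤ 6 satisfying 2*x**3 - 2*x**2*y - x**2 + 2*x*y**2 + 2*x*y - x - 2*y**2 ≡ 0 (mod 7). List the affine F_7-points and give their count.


Affine F_7-points: {(0, 0), (1, 0), (1, 1), (1, 2), (1, 3), (1, 4), (1, 5), (1, 6), (3, 0), (3, 3), (4, 2)}; count = 11.

For each of the 49 pairs (x, y) ∈ F_7², evaluate f(x, y) mod 7. Record the zeros.
  x = 0: [0↦0, 1↦5, 2↦6, 3↦3, 4↦3, 5↦6, 6↦5]  zeros at y ∈ {0}
  x = 1: [0↦0, 1↦0, 2↦0, 3↦0, 4↦0, 5↦0, 6↦0]  zeros at y ∈ {0, 1, 2, 3, 4, 5, 6}
  x = 2: [0↦3, 1↦1, 2↦3, 3↦2, 4↦5, 5↦5, 6↦2]  zeros at y ∈ ∅
  x = 3: [0↦0, 1↦6, 2↦6, 3↦0, 4↦2, 5↦5, 6↦2]  zeros at y ∈ {0, 3}
  x = 4: [0↦3, 1↦6, 2↦0, 3↦6, 4↦3, 5↦5, 6↦5]  zeros at y ∈ {2}
  x = 5: [0↦3, 1↦6, 2↦4, 3↦4, 4↦6, 5↦3, 6↦2]  zeros at y ∈ ∅
  x = 6: [0↦5, 1↦4, 2↦2, 3↦6, 4↦2, 5↦4, 6↦5]  zeros at y ∈ ∅
Collecting zeros: affine points = {(0, 0), (1, 0), (1, 1), (1, 2), (1, 3), (1, 4), (1, 5), (1, 6), (3, 0), (3, 3), (4, 2)}.
Total count |C(F_7)_aff| = 11.


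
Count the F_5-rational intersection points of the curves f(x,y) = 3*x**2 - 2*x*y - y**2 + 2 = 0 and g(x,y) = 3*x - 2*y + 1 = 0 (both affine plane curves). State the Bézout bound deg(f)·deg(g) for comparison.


Common zeros: ∅; count = 0; Bézout bound = 2.

deg(f) = 2, deg(g) = 1, so Bézout bound = 2.
Scan x ∈ F_5. For each x, list the y ∈ F_5 with f(x, y) ≡ 0 and those with g(x, y) ≡ 0 (mod 5); the common zeros in that column are the intersection.
  x = 0: f ≡ 0 at y ∈ ∅; g ≡ 0 at y ∈ {3}; common: ∅.
  x = 1: f ≡ 0 at y ∈ {0, 3}; g ≡ 0 at y ∈ {2}; common: ∅.
  x = 2: f ≡ 0 at y ∈ ∅; g ≡ 0 at y ∈ {1}; common: ∅.
  x = 3: f ≡ 0 at y ∈ ∅; g ≡ 0 at y ∈ {0}; common: ∅.
  x = 4: f ≡ 0 at y ∈ {0, 2}; g ≡ 0 at y ∈ {4}; common: ∅.
Collecting: common zeros = ∅, so the count is 0.
Comparison with the Bézout bound: 0 ≤ 2 = deg(f)·deg(g), as expected for curves with no common component (the affine F_5-count falls short of the bound because intersections may lie at infinity, over extension fields, or carry multiplicity).


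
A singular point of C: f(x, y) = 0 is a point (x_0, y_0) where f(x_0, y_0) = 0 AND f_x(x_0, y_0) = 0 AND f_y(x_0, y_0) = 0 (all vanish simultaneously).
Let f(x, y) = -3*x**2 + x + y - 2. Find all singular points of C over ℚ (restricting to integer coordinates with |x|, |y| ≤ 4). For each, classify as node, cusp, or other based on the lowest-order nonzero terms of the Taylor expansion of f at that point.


No singular points in the scanned grid; C is smooth there.

Compute partial derivatives:
  f_x = 1 - 6*x.
  f_y = 1.
f_y = 1 is a nonzero constant, so f_y never vanishes: no point (x, y) can satisfy f = f_x = f_y = 0. In particular no (x, y) ∈ {−4, ..., 4}² is singular; the curve is smooth.


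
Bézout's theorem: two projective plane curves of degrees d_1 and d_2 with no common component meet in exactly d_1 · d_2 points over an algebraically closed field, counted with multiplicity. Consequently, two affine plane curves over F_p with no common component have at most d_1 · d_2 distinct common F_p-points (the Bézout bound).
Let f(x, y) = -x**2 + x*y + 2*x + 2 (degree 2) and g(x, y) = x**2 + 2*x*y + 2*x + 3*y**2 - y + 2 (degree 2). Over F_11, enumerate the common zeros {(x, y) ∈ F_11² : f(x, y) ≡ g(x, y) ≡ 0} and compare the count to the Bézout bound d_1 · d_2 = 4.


Common zeros: {(8, 3), (9, 8)}; count = 2; Bézout bound = 4.

deg(f) = 2, deg(g) = 2, so Bézout bound = 4.
Scan x ∈ F_11. For each x, list the y ∈ F_11 with f(x, y) ≡ 0 and those with g(x, y) ≡ 0 (mod 11); the common zeros in that column are the intersection.
  x = 0: f ≡ 0 at y ∈ ∅; g ≡ 0 at y ∈ ∅; common: ∅.
  x = 1: f ≡ 0 at y ∈ {8}; g ≡ 0 at y ∈ ∅; common: ∅.
  x = 2: f ≡ 0 at y ∈ {10}; g ≡ 0 at y ∈ ∅; common: ∅.
  x = 3: f ≡ 0 at y ∈ {4}; g ≡ 0 at y ∈ ∅; common: ∅.
  x = 4: f ≡ 0 at y ∈ {7}; g ≡ 0 at y ∈ {6, 10}; common: ∅.
  x = 5: f ≡ 0 at y ∈ {7}; g ≡ 0 at y ∈ {4}; common: ∅.
  x = 6: f ≡ 0 at y ∈ {0}; g ≡ 0 at y ∈ {3, 8}; common: ∅.
  x = 7: f ≡ 0 at y ∈ {0}; g ≡ 0 at y ∈ {4, 10}; common: ∅.
  x = 8: f ≡ 0 at y ∈ {3}; g ≡ 0 at y ∈ {3}; common: {3}.
  x = 9: f ≡ 0 at y ∈ {8}; g ≡ 0 at y ∈ {1, 8}; common: {8}.
  x = 10: f ≡ 0 at y ∈ {10}; g ≡ 0 at y ∈ ∅; common: ∅.
Collecting: common zeros = {(8, 3), (9, 8)}, so the count is 2.
Comparison with the Bézout bound: 2 ≤ 4 = deg(f)·deg(g), as expected for curves with no common component (the affine F_11-count falls short of the bound because intersections may lie at infinity, over extension fields, or carry multiplicity).


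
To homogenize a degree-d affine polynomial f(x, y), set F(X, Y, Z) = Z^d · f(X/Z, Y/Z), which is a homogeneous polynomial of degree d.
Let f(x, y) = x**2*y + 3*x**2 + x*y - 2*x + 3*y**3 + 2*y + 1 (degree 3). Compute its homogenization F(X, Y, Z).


F(X, Y, Z) = X**2*Y + 3*X**2*Z + X*Y*Z - 2*X*Z**2 + 3*Y**3 + 2*Y*Z**2 + Z**3

deg(f) = 3.
Substitute x = X/Z, y = Y/Z into f, then multiply by Z^3.
  monomial 1·x^2·y^1 ↦ 1·X^2·Y^1·Z^0.
  monomial 3·x^2·y^0 ↦ 3·X^2·Y^0·Z^1.
  monomial 1·x^1·y^1 ↦ 1·X^1·Y^1·Z^1.
  monomial -2·x^1·y^0 ↦ -2·X^1·Y^0·Z^2.
  monomial 3·x^0·y^3 ↦ 3·X^0·Y^3·Z^0.
  monomial 2·x^0·y^1 ↦ 2·X^0·Y^1·Z^2.
  monomial 1·x^0·y^0 ↦ 1·X^0·Y^0·Z^3.
Collecting: F(X, Y, Z) = X**2*Y + 3*X**2*Z + X*Y*Z - 2*X*Z**2 + 3*Y**3 + 2*Y*Z**2 + Z**3.


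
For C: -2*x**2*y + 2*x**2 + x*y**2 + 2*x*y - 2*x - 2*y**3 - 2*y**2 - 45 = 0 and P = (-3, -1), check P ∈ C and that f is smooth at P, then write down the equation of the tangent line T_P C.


Tangent line at P: -27*x - 20*y - 101 = 0.

Step 1: f(-3, -1) = 0, so P lies on C.
Step 2: partial derivatives
  f_x(x, y) = -4*x*y + 4*x + y**2 + 2*y - 2, f_y(x, y) = -2*x**2 + 2*x*y + 2*x - 6*y**2 - 4*y.
  f_x(P) = -27, f_y(P) = -20 (gradient nonzero, so P is smooth).
Step 3: tangent line at P: -27·(x − -3) + -20·(y − -1) = 0.
Expanding: -27*x - 20*y - 101 = 0.


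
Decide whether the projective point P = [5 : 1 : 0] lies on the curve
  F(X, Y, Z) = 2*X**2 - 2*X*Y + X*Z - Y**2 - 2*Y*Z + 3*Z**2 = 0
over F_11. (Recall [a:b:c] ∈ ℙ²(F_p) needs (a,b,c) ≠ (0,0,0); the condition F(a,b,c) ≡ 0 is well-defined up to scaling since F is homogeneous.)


F(5,1,0) ≡ 6 (mod 11); P is NOT on the curve.

Evaluate F(5, 1, 0) term-by-term (mod 11).
  2*X**2 ↦ 2·25·1·1 = 50
  -2*X*Y ↦ -2·5·1·1 = -10
  X*Z ↦ 1·5·1·0 = 0
  -Y**2 ↦ -1·1·1·1 = -1
  -2*Y*Z ↦ -2·1·1·0 = 0
  3*Z**2 ↦ 3·1·1·0 = 0
Sum: F(5, 1, 0) = (50) + (-10) + (0) + (-1) + (0) + (0) = 39.
Reducing mod 11: 39 ≡ 6 (mod 11).
Since F(a, b, c) ≡ 6 ≠ 0 (mod 11), P does NOT lie on the curve.


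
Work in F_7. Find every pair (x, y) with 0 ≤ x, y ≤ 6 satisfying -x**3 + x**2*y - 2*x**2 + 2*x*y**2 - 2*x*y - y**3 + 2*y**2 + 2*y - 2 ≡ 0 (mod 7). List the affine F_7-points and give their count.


Affine F_7-points: {(1, 3), (3, 1), (4, 0), (4, 5), (6, 6)}; count = 5.

For each of the 49 pairs (x, y) ∈ F_7², evaluate f(x, y) mod 7. Record the zeros.
  x = 0: [0↦5, 1↦1, 2↦2, 3↦2, 4↦2, 5↦3, 6↦6]  zeros at y ∈ ∅
  x = 1: [0↦2, 1↦6, 2↦5, 3↦0, 4↦6, 5↦3, 6↦6]  zeros at y ∈ {3}
  x = 2: [0↦3, 1↦3, 2↦2, 3↦1, 4↦1, 5↦3, 6↦1]  zeros at y ∈ ∅
  x = 3: [0↦2, 1↦0, 2↦1, 3↦6, 4↦2, 5↦4, 6↦6]  zeros at y ∈ {1}
  x = 4: [0↦0, 1↦5, 2↦3, 3↦2, 4↦3, 5↦0, 6↦1]  zeros at y ∈ {0, 5}
  x = 5: [0↦5, 1↦5, 2↦2, 3↦4, 4↦5, 5↦6, 6↦1]  zeros at y ∈ ∅
  x = 6: [0↦4, 1↦1, 2↦6, 3↦6, 4↦2, 5↦2, 6↦0]  zeros at y ∈ {6}
Collecting zeros: affine points = {(1, 3), (3, 1), (4, 0), (4, 5), (6, 6)}.
Total count |C(F_7)_aff| = 5.


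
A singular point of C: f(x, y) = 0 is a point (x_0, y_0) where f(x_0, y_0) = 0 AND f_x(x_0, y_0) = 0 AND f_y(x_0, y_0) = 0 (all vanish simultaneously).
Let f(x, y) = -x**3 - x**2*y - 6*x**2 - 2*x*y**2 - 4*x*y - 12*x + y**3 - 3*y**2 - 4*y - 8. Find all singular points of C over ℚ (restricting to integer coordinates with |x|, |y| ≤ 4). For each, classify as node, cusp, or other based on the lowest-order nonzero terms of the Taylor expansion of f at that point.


Singular points: {(-2, 0)}; classification: cusp.

Compute partial derivatives:
  f_x = -3*x**2 - 2*x*y - 12*x - 2*y**2 - 4*y - 12.
  f_y = -x**2 - 4*x*y - 4*x + 3*y**2 - 6*y - 4.
Scan x_0 ∈ {−4, ..., 4}. For each x_0, f_y(x_0, y) is a polynomial in y; find its integer roots y ∈ {−4, ..., 4}, then test f_x and f at those candidates.
  x = -4: f_y(-4, y) = 3*y**2 + 10*y - 4; no integer root y with |y| ≤ 4.
  x = -3: f_y(-3, y) = 3*y**2 + 6*y - 1; no integer root y with |y| ≤ 4.
  x = -2: f_y(-2, y) = 3*y**2 + 2*y; vanishes at y ∈ {0}. (-2, 0): f_x = 0, f = 0 — SINGULAR.
  x = -1: f_y(-1, y) = 3*y**2 - 2*y - 1; vanishes at y ∈ {1}. (-1, 1): f_x = -7 ≠ 0.
  x = 0: f_y(0, y) = 3*y**2 - 6*y - 4; no integer root y with |y| ≤ 4.
  x = 1: f_y(1, y) = 3*y**2 - 10*y - 9; no integer root y with |y| ≤ 4.
  x = 2: f_y(2, y) = 3*y**2 - 14*y - 16; no integer root y with |y| ≤ 4.
  x = 3: f_y(3, y) = 3*y**2 - 18*y - 25; no integer root y with |y| ≤ 4.
  x = 4: f_y(4, y) = 3*y**2 - 22*y - 36; no integer root y with |y| ≤ 4.
Only singular point on the grid: (-2, 0).
Classify: substitute x = -2 + u, y = 0 + v and expand: f = -u**3 - u**2*v - 2*u*v**2 + v**3 + v**2.
No constant or linear terms (consistent with a singular point). Quadratic part: v**2. Cubic part: -u**3 - u**2*v - 2*u*v**2 + v**3.
The quadratic part v**2 is a perfect square, so there is a single (double) tangent line v = 0, i.e. y = 0. Restricting the cubic part to that line (v = 0) leaves -u**3 ≠ 0, so f is not divisible by v and the branch is v² ≈ u**3 to lowest order — this is a cusp.
Classification: cusp.


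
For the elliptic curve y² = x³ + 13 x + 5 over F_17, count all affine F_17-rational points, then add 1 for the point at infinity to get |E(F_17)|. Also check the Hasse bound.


Affine points = {(1, 6), (1, 11), (4, 6), (4, 11), (5, 5), (5, 12), (8, 3), (8, 14), (9, 1), (9, 16), (10, 8), (10, 9), (11, 0), (12, 6), (12, 11), (13, 5), (13, 12), (16, 5), (16, 12)}; affine count = 19; |E(F_17)| = 20.

Discriminant check: Δ ∝ 4a³ + 27b² = 4·13³ + 27·5² = 4·2197 + 27·25 ≡ 11 (mod 17). Nonzero ⇒ E is nonsingular.
For each x ∈ F_17, compute rhs = x³ + 13·x + 5 mod 17, then count y ∈ F_17 with y² ≡ rhs.
  x = 0: rhs = 5, matching y values: none (0 points).
  x = 1: rhs = 2, matching y values: 6, 11 (2 points).
  x = 2: rhs = 5, matching y values: none (0 points).
  x = 3: rhs = 3, matching y values: none (0 points).
  x = 4: rhs = 2, matching y values: 6, 11 (2 points).
  x = 5: rhs = 8, matching y values: 5, 12 (2 points).
  x = 6: rhs = 10, matching y values: none (0 points).
  x = 7: rhs = 14, matching y values: none (0 points).
  x = 8: rhs = 9, matching y values: 3, 14 (2 points).
  x = 9: rhs = 1, matching y values: 1, 16 (2 points).
  x = 10: rhs = 13, matching y values: 8, 9 (2 points).
  x = 11: rhs = 0, matching y values: 0 (1 points).
  x = 12: rhs = 2, matching y values: 6, 11 (2 points).
  x = 13: rhs = 8, matching y values: 5, 12 (2 points).
  x = 14: rhs = 7, matching y values: none (0 points).
  x = 15: rhs = 5, matching y values: none (0 points).
  x = 16: rhs = 8, matching y values: 5, 12 (2 points).
Total affine count: 19.
Full point count |E(F_17)| = 19 + 1 = 20.
Hasse bound: |20 − (17+1)| = |2| = 2 ≤ 2√17 ≈ 8.2462 ✓.


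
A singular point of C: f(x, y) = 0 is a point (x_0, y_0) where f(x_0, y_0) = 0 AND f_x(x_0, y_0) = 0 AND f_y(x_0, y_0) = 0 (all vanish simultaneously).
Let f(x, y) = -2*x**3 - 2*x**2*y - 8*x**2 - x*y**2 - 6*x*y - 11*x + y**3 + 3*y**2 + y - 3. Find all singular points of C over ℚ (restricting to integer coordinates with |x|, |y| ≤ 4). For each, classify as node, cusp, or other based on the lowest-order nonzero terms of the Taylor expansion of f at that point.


Singular points: {(-1, -1)}; classification: cusp.

Compute partial derivatives:
  f_x = -6*x**2 - 4*x*y - 16*x - y**2 - 6*y - 11.
  f_y = -2*x**2 - 2*x*y - 6*x + 3*y**2 + 6*y + 1.
Scan x_0 ∈ {−4, ..., 4}. For each x_0, f_y(x_0, y) is a polynomial in y; find its integer roots y ∈ {−4, ..., 4}, then test f_x and f at those candidates.
  x = -4: f_y(-4, y) = 3*y**2 + 14*y - 7; no integer root y with |y| ≤ 4.
  x = -3: f_y(-3, y) = 3*y**2 + 12*y + 1; no integer root y with |y| ≤ 4.
  x = -2: f_y(-2, y) = 3*y**2 + 10*y + 5; no integer root y with |y| ≤ 4.
  x = -1: f_y(-1, y) = 3*y**2 + 8*y + 5; vanishes at y ∈ {-1}. (-1, -1): f_x = 0, f = 0 — SINGULAR.
  x = 0: f_y(0, y) = 3*y**2 + 6*y + 1; no integer root y with |y| ≤ 4.
  x = 1: f_y(1, y) = 3*y**2 + 4*y - 7; vanishes at y ∈ {1}. (1, 1): f_x = -44 ≠ 0.
  x = 2: f_y(2, y) = 3*y**2 + 2*y - 19; no integer root y with |y| ≤ 4.
  x = 3: f_y(3, y) = 3*y**2 - 35; no integer root y with |y| ≤ 4.
  x = 4: f_y(4, y) = 3*y**2 - 2*y - 55; no integer root y with |y| ≤ 4.
Only singular point on the grid: (-1, -1).
Classify: substitute x = -1 + u, y = -1 + v and expand: f = -2*u**3 - 2*u**2*v - u*v**2 + v**3 + v**2.
No constant or linear terms (consistent with a singular point). Quadratic part: v**2. Cubic part: -2*u**3 - 2*u**2*v - u*v**2 + v**3.
The quadratic part v**2 is a perfect square, so there is a single (double) tangent line v = 0, i.e. y = -1. Restricting the cubic part to that line (v = 0) leaves -2*u**3 ≠ 0, so f is not divisible by v and the branch is v² ≈ 2*u**3 to lowest order — this is a cusp.
Classification: cusp.


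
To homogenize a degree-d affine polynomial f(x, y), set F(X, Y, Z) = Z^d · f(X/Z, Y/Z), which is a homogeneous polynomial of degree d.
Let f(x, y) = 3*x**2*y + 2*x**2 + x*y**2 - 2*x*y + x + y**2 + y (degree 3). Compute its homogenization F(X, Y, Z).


F(X, Y, Z) = 3*X**2*Y + 2*X**2*Z + X*Y**2 - 2*X*Y*Z + X*Z**2 + Y**2*Z + Y*Z**2

deg(f) = 3.
Substitute x = X/Z, y = Y/Z into f, then multiply by Z^3.
  monomial 3·x^2·y^1 ↦ 3·X^2·Y^1·Z^0.
  monomial 2·x^2·y^0 ↦ 2·X^2·Y^0·Z^1.
  monomial 1·x^1·y^2 ↦ 1·X^1·Y^2·Z^0.
  monomial -2·x^1·y^1 ↦ -2·X^1·Y^1·Z^1.
  monomial 1·x^1·y^0 ↦ 1·X^1·Y^0·Z^2.
  monomial 1·x^0·y^2 ↦ 1·X^0·Y^2·Z^1.
  monomial 1·x^0·y^1 ↦ 1·X^0·Y^1·Z^2.
Collecting: F(X, Y, Z) = 3*X**2*Y + 2*X**2*Z + X*Y**2 - 2*X*Y*Z + X*Z**2 + Y**2*Z + Y*Z**2.


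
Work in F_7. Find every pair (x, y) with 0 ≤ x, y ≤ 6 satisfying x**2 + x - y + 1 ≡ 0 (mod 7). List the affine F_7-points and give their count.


Affine F_7-points: {(0, 1), (1, 3), (2, 0), (3, 6), (4, 0), (5, 3), (6, 1)}; count = 7.

For each of the 49 pairs (x, y) ∈ F_7², evaluate f(x, y) mod 7. Record the zeros.
  x = 0: [0↦1, 1↦0, 2↦6, 3↦5, 4↦4, 5↦3, 6↦2]  zeros at y ∈ {1}
  x = 1: [0↦3, 1↦2, 2↦1, 3↦0, 4↦6, 5↦5, 6↦4]  zeros at y ∈ {3}
  x = 2: [0↦0, 1↦6, 2↦5, 3↦4, 4↦3, 5↦2, 6↦1]  zeros at y ∈ {0}
  x = 3: [0↦6, 1↦5, 2↦4, 3↦3, 4↦2, 5↦1, 6↦0]  zeros at y ∈ {6}
  x = 4: [0↦0, 1↦6, 2↦5, 3↦4, 4↦3, 5↦2, 6↦1]  zeros at y ∈ {0}
  x = 5: [0↦3, 1↦2, 2↦1, 3↦0, 4↦6, 5↦5, 6↦4]  zeros at y ∈ {3}
  x = 6: [0↦1, 1↦0, 2↦6, 3↦5, 4↦4, 5↦3, 6↦2]  zeros at y ∈ {1}
Collecting zeros: affine points = {(0, 1), (1, 3), (2, 0), (3, 6), (4, 0), (5, 3), (6, 1)}.
Total count |C(F_7)_aff| = 7.


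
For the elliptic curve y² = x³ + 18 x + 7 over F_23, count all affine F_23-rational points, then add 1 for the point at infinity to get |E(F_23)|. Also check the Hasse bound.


Affine points = {(1, 7), (1, 16), (6, 3), (6, 20), (7, 4), (7, 19), (9, 1), (9, 22), (11, 8), (11, 15), (13, 0), (14, 6), (14, 17), (15, 8), (15, 15), (19, 3), (19, 20), (20, 8), (20, 15), (21, 3), (21, 20)}; affine count = 21; |E(F_23)| = 22.

Discriminant check: Δ ∝ 4a³ + 27b² = 4·18³ + 27·7² = 4·5832 + 27·49 ≡ 18 (mod 23). Nonzero ⇒ E is nonsingular.
For each x ∈ F_23, compute rhs = x³ + 18·x + 7 mod 23, then count y ∈ F_23 with y² ≡ rhs.
  x = 0: rhs = 7, matching y values: none (0 points).
  x = 1: rhs = 3, matching y values: 7, 16 (2 points).
  x = 2: rhs = 5, matching y values: none (0 points).
  x = 3: rhs = 19, matching y values: none (0 points).
  x = 4: rhs = 5, matching y values: none (0 points).
  x = 5: rhs = 15, matching y values: none (0 points).
  x = 6: rhs = 9, matching y values: 3, 20 (2 points).
  x = 7: rhs = 16, matching y values: 4, 19 (2 points).
  x = 8: rhs = 19, matching y values: none (0 points).
  x = 9: rhs = 1, matching y values: 1, 22 (2 points).
  x = 10: rhs = 14, matching y values: none (0 points).
  x = 11: rhs = 18, matching y values: 8, 15 (2 points).
  x = 12: rhs = 19, matching y values: none (0 points).
  x = 13: rhs = 0, matching y values: 0 (1 points).
  x = 14: rhs = 13, matching y values: 6, 17 (2 points).
  x = 15: rhs = 18, matching y values: 8, 15 (2 points).
  x = 16: rhs = 21, matching y values: none (0 points).
  x = 17: rhs = 5, matching y values: none (0 points).
  x = 18: rhs = 22, matching y values: none (0 points).
  x = 19: rhs = 9, matching y values: 3, 20 (2 points).
  x = 20: rhs = 18, matching y values: 8, 15 (2 points).
  x = 21: rhs = 9, matching y values: 3, 20 (2 points).
  x = 22: rhs = 11, matching y values: none (0 points).
Total affine count: 21.
Full point count |E(F_23)| = 21 + 1 = 22.
Hasse bound: |22 − (23+1)| = |-2| = 2 ≤ 2√23 ≈ 9.5917 ✓.


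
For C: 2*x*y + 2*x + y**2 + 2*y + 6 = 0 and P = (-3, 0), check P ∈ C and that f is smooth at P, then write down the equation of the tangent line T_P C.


Tangent line at P: 2*x - 4*y + 6 = 0.

Step 1: f(-3, 0) = 0, so P lies on C.
Step 2: partial derivatives
  f_x(x, y) = 2*y + 2, f_y(x, y) = 2*x + 2*y + 2.
  f_x(P) = 2, f_y(P) = -4 (gradient nonzero, so P is smooth).
Step 3: tangent line at P: 2·(x − -3) + -4·(y − 0) = 0.
Expanding: 2*x - 4*y + 6 = 0.


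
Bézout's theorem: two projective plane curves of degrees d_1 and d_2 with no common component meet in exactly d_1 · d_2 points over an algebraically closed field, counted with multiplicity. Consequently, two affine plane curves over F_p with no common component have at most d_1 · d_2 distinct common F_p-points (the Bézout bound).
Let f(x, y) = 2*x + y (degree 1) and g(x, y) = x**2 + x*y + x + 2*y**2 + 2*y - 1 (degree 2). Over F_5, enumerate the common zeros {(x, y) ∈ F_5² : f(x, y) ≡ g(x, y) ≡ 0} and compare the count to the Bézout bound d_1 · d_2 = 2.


Common zeros: ∅; count = 0; Bézout bound = 2.

deg(f) = 1, deg(g) = 2, so Bézout bound = 2.
Scan x ∈ F_5. For each x, list the y ∈ F_5 with f(x, y) ≡ 0 and those with g(x, y) ≡ 0 (mod 5); the common zeros in that column are the intersection.
  x = 0: f ≡ 0 at y ∈ {0}; g ≡ 0 at y ∈ ∅; common: ∅.
  x = 1: f ≡ 0 at y ∈ {3}; g ≡ 0 at y ∈ {2, 4}; common: ∅.
  x = 2: f ≡ 0 at y ∈ {1}; g ≡ 0 at y ∈ {0, 3}; common: ∅.
  x = 3: f ≡ 0 at y ∈ {4}; g ≡ 0 at y ∈ ∅; common: ∅.
  x = 4: f ≡ 0 at y ∈ {2}; g ≡ 0 at y ∈ {3, 4}; common: ∅.
Collecting: common zeros = ∅, so the count is 0.
Comparison with the Bézout bound: 0 ≤ 2 = deg(f)·deg(g), as expected for curves with no common component (the affine F_5-count falls short of the bound because intersections may lie at infinity, over extension fields, or carry multiplicity).


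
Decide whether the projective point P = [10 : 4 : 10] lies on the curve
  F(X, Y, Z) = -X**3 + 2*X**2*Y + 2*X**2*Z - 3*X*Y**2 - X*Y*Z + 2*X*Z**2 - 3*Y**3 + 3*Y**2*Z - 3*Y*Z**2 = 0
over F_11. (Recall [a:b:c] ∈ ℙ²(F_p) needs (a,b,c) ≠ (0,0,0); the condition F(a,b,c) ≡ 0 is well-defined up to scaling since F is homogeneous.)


F(10,4,10) ≡ 6 (mod 11); P is NOT on the curve.

Evaluate F(10, 4, 10) term-by-term (mod 11).
  -X**3 ↦ -1·1000·1·1 = -1000
  2*X**2*Y ↦ 2·100·4·1 = 800
  2*X**2*Z ↦ 2·100·1·10 = 2000
  -3*X*Y**2 ↦ -3·10·16·1 = -480
  -X*Y*Z ↦ -1·10·4·10 = -400
  2*X*Z**2 ↦ 2·10·1·100 = 2000
  -3*Y**3 ↦ -3·1·64·1 = -192
  3*Y**2*Z ↦ 3·1·16·10 = 480
  -3*Y*Z**2 ↦ -3·1·4·100 = -1200
Sum: F(10, 4, 10) = (-1000) + (800) + (2000) + (-480) + (-400) + (2000) + (-192) + (480) + (-1200) = 2008.
Reducing mod 11: 2008 ≡ 6 (mod 11).
Since F(a, b, c) ≡ 6 ≠ 0 (mod 11), P does NOT lie on the curve.


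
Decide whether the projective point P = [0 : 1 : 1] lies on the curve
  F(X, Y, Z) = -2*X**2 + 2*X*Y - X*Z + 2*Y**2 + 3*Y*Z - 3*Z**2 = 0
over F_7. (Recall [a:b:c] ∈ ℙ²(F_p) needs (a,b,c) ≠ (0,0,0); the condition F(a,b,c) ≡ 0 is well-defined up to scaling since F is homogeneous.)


F(0,1,1) ≡ 2 (mod 7); P is NOT on the curve.

Evaluate F(0, 1, 1) term-by-term (mod 7).
  -2*X**2 ↦ -2·0·1·1 = 0
  2*X*Y ↦ 2·0·1·1 = 0
  -X*Z ↦ -1·0·1·1 = 0
  2*Y**2 ↦ 2·1·1·1 = 2
  3*Y*Z ↦ 3·1·1·1 = 3
  -3*Z**2 ↦ -3·1·1·1 = -3
Sum: F(0, 1, 1) = (0) + (0) + (0) + (2) + (3) + (-3) = 2.
Reducing mod 7: 2 ≡ 2 (mod 7).
Since F(a, b, c) ≡ 2 ≠ 0 (mod 7), P does NOT lie on the curve.


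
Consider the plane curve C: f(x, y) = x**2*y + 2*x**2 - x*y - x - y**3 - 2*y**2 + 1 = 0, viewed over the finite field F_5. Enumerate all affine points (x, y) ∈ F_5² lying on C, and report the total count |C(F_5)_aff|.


Affine F_5-points: {(0, 2), (0, 4), (2, 2), (4, 3)}; count = 4.

For each of the 25 pairs (x, y) ∈ F_5², evaluate f(x, y) mod 5. Record the zeros.
  x = 0: [0↦1, 1↦3, 2↦0, 3↦1, 4↦0]  zeros at y ∈ {2, 4}
  x = 1: [0↦2, 1↦4, 2↦1, 3↦2, 4↦1]  zeros at y ∈ ∅
  x = 2: [0↦2, 1↦1, 2↦0, 3↦3, 4↦4]  zeros at y ∈ {2}
  x = 3: [0↦1, 1↦4, 2↦2, 3↦4, 4↦4]  zeros at y ∈ ∅
  x = 4: [0↦4, 1↦3, 2↦2, 3↦0, 4↦1]  zeros at y ∈ {3}
Collecting zeros: affine points = {(0, 2), (0, 4), (2, 2), (4, 3)}.
Total count |C(F_5)_aff| = 4.


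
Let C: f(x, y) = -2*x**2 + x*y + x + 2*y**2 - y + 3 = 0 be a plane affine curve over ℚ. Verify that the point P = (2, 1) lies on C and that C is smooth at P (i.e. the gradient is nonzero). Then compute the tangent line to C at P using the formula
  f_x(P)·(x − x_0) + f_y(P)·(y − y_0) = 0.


Tangent line at P: -6*x + 5*y + 7 = 0.

Step 1: f(2, 1) = 0, so P lies on C.
Step 2: partial derivatives
  f_x(x, y) = -4*x + y + 1, f_y(x, y) = x + 4*y - 1.
  f_x(P) = -6, f_y(P) = 5 (gradient nonzero, so P is smooth).
Step 3: tangent line at P: -6·(x − 2) + 5·(y − 1) = 0.
Expanding: -6*x + 5*y + 7 = 0.


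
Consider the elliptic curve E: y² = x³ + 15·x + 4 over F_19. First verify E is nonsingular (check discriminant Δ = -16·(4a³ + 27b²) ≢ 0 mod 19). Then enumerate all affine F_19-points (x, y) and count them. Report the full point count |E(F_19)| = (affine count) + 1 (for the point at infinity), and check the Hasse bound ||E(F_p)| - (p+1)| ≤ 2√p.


Affine points = {(0, 2), (0, 17), (1, 1), (1, 18), (2, 2), (2, 17), (3, 0), (6, 5), (6, 14), (8, 3), (8, 16), (17, 2), (17, 17), (18, 8), (18, 11)}; affine count = 15; |E(F_19)| = 16.

Discriminant check: Δ ∝ 4a³ + 27b² = 4·15³ + 27·4² = 4·3375 + 27·16 ≡ 5 (mod 19). Nonzero ⇒ E is nonsingular.
For each x ∈ F_19, compute rhs = x³ + 15·x + 4 mod 19, then count y ∈ F_19 with y² ≡ rhs.
  x = 0: rhs = 4, matching y values: 2, 17 (2 points).
  x = 1: rhs = 1, matching y values: 1, 18 (2 points).
  x = 2: rhs = 4, matching y values: 2, 17 (2 points).
  x = 3: rhs = 0, matching y values: 0 (1 points).
  x = 4: rhs = 14, matching y values: none (0 points).
  x = 5: rhs = 14, matching y values: none (0 points).
  x = 6: rhs = 6, matching y values: 5, 14 (2 points).
  x = 7: rhs = 15, matching y values: none (0 points).
  x = 8: rhs = 9, matching y values: 3, 16 (2 points).
  x = 9: rhs = 13, matching y values: none (0 points).
  x = 10: rhs = 14, matching y values: none (0 points).
  x = 11: rhs = 18, matching y values: none (0 points).
  x = 12: rhs = 12, matching y values: none (0 points).
  x = 13: rhs = 2, matching y values: none (0 points).
  x = 14: rhs = 13, matching y values: none (0 points).
  x = 15: rhs = 13, matching y values: none (0 points).
  x = 16: rhs = 8, matching y values: none (0 points).
  x = 17: rhs = 4, matching y values: 2, 17 (2 points).
  x = 18: rhs = 7, matching y values: 8, 11 (2 points).
Total affine count: 15.
Full point count |E(F_19)| = 15 + 1 = 16.
Hasse bound: |16 − (19+1)| = |-4| = 4 ≤ 2√19 ≈ 8.7178 ✓.


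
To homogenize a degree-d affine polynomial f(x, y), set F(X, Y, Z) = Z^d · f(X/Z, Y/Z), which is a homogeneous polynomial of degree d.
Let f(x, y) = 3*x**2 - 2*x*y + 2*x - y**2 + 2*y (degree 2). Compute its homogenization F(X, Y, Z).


F(X, Y, Z) = 3*X**2 - 2*X*Y + 2*X*Z - Y**2 + 2*Y*Z

deg(f) = 2.
Substitute x = X/Z, y = Y/Z into f, then multiply by Z^2.
  monomial 3·x^2·y^0 ↦ 3·X^2·Y^0·Z^0.
  monomial -2·x^1·y^1 ↦ -2·X^1·Y^1·Z^0.
  monomial 2·x^1·y^0 ↦ 2·X^1·Y^0·Z^1.
  monomial -1·x^0·y^2 ↦ -1·X^0·Y^2·Z^0.
  monomial 2·x^0·y^1 ↦ 2·X^0·Y^1·Z^1.
Collecting: F(X, Y, Z) = 3*X**2 - 2*X*Y + 2*X*Z - Y**2 + 2*Y*Z.
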